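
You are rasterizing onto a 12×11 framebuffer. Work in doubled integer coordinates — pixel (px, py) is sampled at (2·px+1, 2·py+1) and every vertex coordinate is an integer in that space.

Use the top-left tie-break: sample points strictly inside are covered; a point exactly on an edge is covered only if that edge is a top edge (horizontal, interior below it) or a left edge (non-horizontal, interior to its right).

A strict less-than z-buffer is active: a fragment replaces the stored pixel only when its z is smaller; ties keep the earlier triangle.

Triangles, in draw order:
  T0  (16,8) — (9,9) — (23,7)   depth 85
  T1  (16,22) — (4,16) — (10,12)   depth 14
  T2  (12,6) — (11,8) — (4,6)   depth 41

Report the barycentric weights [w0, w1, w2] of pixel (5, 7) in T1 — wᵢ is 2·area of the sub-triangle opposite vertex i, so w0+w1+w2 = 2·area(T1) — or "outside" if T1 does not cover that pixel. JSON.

T0:
  degenerate (2·area = 0) — covers nothing
T1:
  2·area = 84
  edge (16, 22)→(4, 16): d=(-12,-6) top-left  bias=+0
  edge (4, 16)→(10, 12): d=(6,-4) top-left  bias=+0
  edge (10, 12)→(16, 22): d=(6,10) right/bottom  bias=-1
    (3,3)@(7, 7): e=[126,-42,0] → .  [on edge]
    (4,6)@(9, 13): e=[66,2,16] → X
    (5,6)@(11, 13): e=[78,10,-4] → .
    (3,7)@(7, 15): e=[30,6,48] → X
    (5,7)@(11, 15): e=[54,22,8] → X
    (6,7)@(13, 15): e=[66,30,-12] → .
    (3,8)@(7, 17): e=[6,18,60] → X
    (6,8)@(13, 17): e=[42,42,0] → .  [on edge]
    (3,9)@(7, 19): e=[-18,30,72] → .
    (4,9)@(9, 19): e=[-6,38,52] → .
    (5,9)@(11, 19): e=[6,46,32] → X
    (6,9)@(13, 19): e=[18,54,12] → X
  covered (10 px):
    . . . . . . . . . . . .
    . . . . . . . . . . . .
    . . . . . . . . . . . .
    . . . . . . . . . . . .
    . . . . . . . . . . . .
    . . . . . . . . . . . .
    . . . . X . . . . . . .
    . . . X X X . . . . . .
    . . . X X X . . . . . .
    . . . . . X X . . . . .
    . . . . . . . X . . . .
T2:
  2·area = 16
  edge (12, 6)→(11, 8): d=(-1,2) right/bottom  bias=-1
  edge (11, 8)→(4, 6): d=(-7,-2) top-left  bias=+0
  edge (4, 6)→(12, 6): d=(8,0) top-left  bias=+0
    (4,3)@(9, 7): e=[5,3,8] → X
    (5,3)@(11, 7): e=[1,7,8] → X
    (6,3)@(13, 7): e=[-3,11,8] → .
    (4,4)@(9, 9): e=[3,-11,24] → .
    (5,4)@(11, 9): e=[-1,-7,24] → .
  covered (2 px):
    . . . . . . . . . . . .
    . . . . . . . . . . . .
    . . . . . . . . . . . .
    . . . . X X . . . . . .
    . . . . . . . . . . . .
    . . . . . . . . . . . .
    . . . . . . . . . . . .
    . . . . . . . . . . . .
    . . . . . . . . . . . .
    . . . . . . . . . . . .
    . . . . . . . . . . . .

Final: [22,8,54]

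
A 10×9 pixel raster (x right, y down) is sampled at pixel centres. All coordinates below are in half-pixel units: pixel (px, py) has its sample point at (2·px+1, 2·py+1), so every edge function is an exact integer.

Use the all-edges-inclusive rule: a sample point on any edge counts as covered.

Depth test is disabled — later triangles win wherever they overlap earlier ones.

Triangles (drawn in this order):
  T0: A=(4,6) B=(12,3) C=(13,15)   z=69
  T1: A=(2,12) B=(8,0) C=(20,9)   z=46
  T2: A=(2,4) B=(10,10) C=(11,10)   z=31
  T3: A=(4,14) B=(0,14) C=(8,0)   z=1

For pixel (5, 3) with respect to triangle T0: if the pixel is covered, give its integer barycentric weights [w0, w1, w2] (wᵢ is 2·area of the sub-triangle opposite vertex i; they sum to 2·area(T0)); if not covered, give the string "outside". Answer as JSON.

T0:
  2·area = 99
  edge (4, 6)→(12, 3): d=(8,-3) inclusive
  edge (12, 3)→(13, 15): d=(1,12) inclusive
  edge (13, 15)→(4, 6): d=(-9,-9) inclusive
    (0,1)@(1, 3): e=[-33,132,0] → .  [on edge]
    (1,2)@(3, 5): e=[-11,110,0] → .  [on edge]
    (3,2)@(7, 5): e=[1,62,36] → X
    (4,2)@(9, 5): e=[7,38,54] → X
    (5,2)@(11, 5): e=[13,14,72] → X
    (6,2)@(13, 5): e=[19,-10,90] → .
    (2,3)@(5, 7): e=[11,88,0] → X  [on edge]
    (6,3)@(13, 7): e=[35,-8,72] → .
    (2,4)@(5, 9): e=[27,90,-18] → .
    (3,4)@(7, 9): e=[33,66,0] → X  [on edge]
    (6,4)@(13, 9): e=[51,-6,54] → .
    (3,5)@(7, 11): e=[49,68,-18] → .
    (4,5)@(9, 11): e=[55,44,0] → X  [on edge]
    (5,6)@(11, 13): e=[77,22,0] → X  [on edge]
    (6,7)@(13, 15): e=[99,0,0] → X  [on edge]
    (7,8)@(15, 17): e=[121,-22,0] → .  [on edge]
  covered (14 px):
    . . . . . . . . . .
    . . . . . . . . . .
    . . . X X X . . . .
    . . X X X X . . . .
    . . . X X X . . . .
    . . . . X X . . . .
    . . . . . X . . . .
    . . . . . . X . . .
    . . . . . . . . . .
T1:
  2·area = 198
  edge (2, 12)→(8, 0): d=(6,-12) inclusive
  edge (8, 0)→(20, 9): d=(12,9) inclusive
  edge (20, 9)→(2, 12): d=(-18,3) inclusive
    (4,0)@(9, 1): e=[18,3,177] → X
    (5,0)@(11, 1): e=[42,-15,171] → .
    (3,1)@(7, 3): e=[6,45,147] → X
    (5,1)@(11, 3): e=[54,9,135] → X
    (6,1)@(13, 3): e=[78,-9,129] → .
    (3,2)@(7, 5): e=[18,69,111] → X
    (6,2)@(13, 5): e=[90,15,93] → X
    (7,2)@(15, 5): e=[114,-3,87] → .
    (2,3)@(5, 7): e=[6,111,81] → X
    (7,3)@(15, 7): e=[126,21,51] → X
    (8,3)@(17, 7): e=[150,3,45] → X
    (9,3)@(19, 7): e=[174,-15,39] → .
  covered (26 px):
    . . . . X . . . . .
    . . . X X X . . . .
    . . . X X X X . . .
    . . X X X X X X X .
    . . X X X X X X X X
    . X X X . . . . . .
    . . . . . . . . . .
    . . . . . . . . . .
    . . . . . . . . . .
T2:
  2·area = 6  (B↔C swapped to make it positive)
  edge (2, 4)→(11, 10): d=(9,6) inclusive
  edge (11, 10)→(10, 10): d=(-1,0) inclusive
  edge (10, 10)→(2, 4): d=(-8,-6) inclusive
    (4,4)@(9, 9): e=[3,1,2] → X
    (5,4)@(11, 9): e=[-9,1,14] → .
    (4,5)@(9, 11): e=[21,-1,-14] → .
  covered (1 px):
    . . . . . . . . . .
    . . . . . . . . . .
    . . . . . . . . . .
    . . . . . . . . . .
    . . . . X . . . . .
    . . . . . . . . . .
    . . . . . . . . . .
    . . . . . . . . . .
    . . . . . . . . . .
T3:
  2·area = 56
  edge (4, 14)→(0, 14): d=(-4,0) inclusive
  edge (0, 14)→(8, 0): d=(8,-14) inclusive
  edge (8, 0)→(4, 14): d=(-4,14) inclusive
    (3,1)@(7, 3): e=[44,10,2] → X
    (4,1)@(9, 3): e=[44,38,-26] → .
    (3,2)@(7, 5): e=[36,26,-6] → .
    (2,3)@(5, 7): e=[28,14,14] → X
    (3,3)@(7, 7): e=[28,42,-14] → .
    (1,4)@(3, 9): e=[20,2,34] → X
    (3,4)@(7, 9): e=[20,58,-22] → .
    (1,5)@(3, 11): e=[12,18,26] → X
    (2,5)@(5, 11): e=[12,46,-2] → .
    (0,6)@(1, 13): e=[4,6,46] → X
    (2,6)@(5, 13): e=[4,62,-10] → .
    (0,7)@(1, 15): e=[-4,22,38] → .
  covered (7 px):
    . . . . . . . . . .
    . . . X . . . . . .
    . . . . . . . . . .
    . . X . . . . . . .
    . X X . . . . . . .
    . X . . . . . . . .
    X X . . . . . . . .
    . . . . . . . . . .
    . . . . . . . . . .

Result: [16,54,29]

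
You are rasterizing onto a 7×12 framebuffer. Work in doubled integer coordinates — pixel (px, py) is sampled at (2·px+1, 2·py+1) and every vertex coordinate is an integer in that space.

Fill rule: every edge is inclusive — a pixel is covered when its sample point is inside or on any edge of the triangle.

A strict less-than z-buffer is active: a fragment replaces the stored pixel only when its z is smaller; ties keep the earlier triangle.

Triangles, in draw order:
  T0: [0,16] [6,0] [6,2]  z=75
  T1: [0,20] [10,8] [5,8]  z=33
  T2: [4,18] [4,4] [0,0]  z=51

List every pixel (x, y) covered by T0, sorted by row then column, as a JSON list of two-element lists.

T0:
  2·area = 12
  edge (0, 16)→(6, 0): d=(6,-16) inclusive
  edge (6, 0)→(6, 2): d=(0,2) inclusive
  edge (6, 2)→(0, 16): d=(-6,14) inclusive
    (2,1)@(5, 3): e=[2,2,8] → X
    (3,1)@(7, 3): e=[34,-2,-20] → .
    (2,2)@(5, 5): e=[14,2,-4] → .
    (1,4)@(3, 9): e=[6,6,0] → X  [on edge]
    (2,4)@(5, 9): e=[38,2,-28] → .
    (1,5)@(3, 11): e=[18,6,-12] → .
  covered (2 px):
    . . . . . . .
    . . X . . . .
    . . . . . . .
    . . . . . . .
    . X . . . . .
    . . . . . . .
    . . . . . . .
    . . . . . . .
    . . . . . . .
    . . . . . . .
    . . . . . . .
    . . . . . . .
T1:
  2·area = 60  (B↔C swapped to make it positive)
  edge (0, 20)→(5, 8): d=(5,-12) inclusive
  edge (5, 8)→(10, 8): d=(5,0) inclusive
  edge (10, 8)→(0, 20): d=(-10,12) inclusive
    (2,4)@(5, 9): e=[5,5,50] → X
    (3,4)@(7, 9): e=[29,5,26] → X
    (4,4)@(9, 9): e=[53,5,2] → X
    (5,4)@(11, 9): e=[77,5,-22] → .
    (2,5)@(5, 11): e=[15,15,30] → X
    (4,5)@(9, 11): e=[63,15,-18] → .
    (1,6)@(3, 13): e=[1,25,34] → X
    (3,6)@(7, 13): e=[49,25,-14] → .
    (1,7)@(3, 15): e=[11,35,14] → X
    (2,7)@(5, 15): e=[35,35,-10] → .
    (1,8)@(3, 17): e=[21,45,-6] → .
  covered (8 px):
    . . . . . . .
    . . . . . . .
    . . . . . . .
    . . . . . . .
    . . X X X . .
    . . X X . . .
    . X X . . . .
    . X . . . . .
    . . . . . . .
    . . . . . . .
    . . . . . . .
    . . . . . . .
T2:
  2·area = 56  (B↔C swapped to make it positive)
  edge (4, 18)→(0, 0): d=(-4,-18) inclusive
  edge (0, 0)→(4, 4): d=(4,4) inclusive
  edge (4, 4)→(4, 18): d=(0,14) inclusive
    (0,0)@(1, 1): e=[14,0,42] → X  [on edge]
    (1,0)@(3, 1): e=[50,-8,14] → .
    (0,1)@(1, 3): e=[6,8,42] → X
    (1,1)@(3, 3): e=[42,0,14] → X  [on edge]
    (2,1)@(5, 3): e=[78,-8,-14] → .
    (0,2)@(1, 5): e=[-2,16,42] → .
    (1,2)@(3, 5): e=[34,8,14] → X
    (2,2)@(5, 5): e=[70,0,-14] → .  [on edge]
    (1,3)@(3, 7): e=[26,16,14] → X
    (2,3)@(5, 7): e=[62,8,-14] → .
    (3,3)@(7, 7): e=[98,0,-42] → .  [on edge]
    (1,4)@(3, 9): e=[18,24,14] → X
    (4,4)@(9, 9): e=[126,0,-70] → .  [on edge]
    (5,5)@(11, 11): e=[154,0,-98] → .  [on edge]
    (6,6)@(13, 13): e=[182,0,-126] → .  [on edge]
  covered (8 px):
    X . . . . . .
    X X . . . . .
    . X . . . . .
    . X . . . . .
    . X . . . . .
    . X . . . . .
    . X . . . . .
    . . . . . . .
    . . . . . . .
    . . . . . . .
    . . . . . . .
    . . . . . . .

Answer: [[2,1],[1,4]]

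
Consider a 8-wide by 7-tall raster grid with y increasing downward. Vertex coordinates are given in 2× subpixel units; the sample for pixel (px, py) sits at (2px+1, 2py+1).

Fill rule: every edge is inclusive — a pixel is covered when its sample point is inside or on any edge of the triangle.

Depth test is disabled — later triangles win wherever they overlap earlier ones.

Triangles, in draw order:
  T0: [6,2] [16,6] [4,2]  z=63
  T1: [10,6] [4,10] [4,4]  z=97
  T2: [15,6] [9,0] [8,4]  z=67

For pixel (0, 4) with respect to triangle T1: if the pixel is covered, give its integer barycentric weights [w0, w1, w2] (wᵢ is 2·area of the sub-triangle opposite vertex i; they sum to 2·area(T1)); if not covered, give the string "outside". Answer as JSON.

T0:
  2·area = 8
  edge (6, 2)→(16, 6): d=(10,4) inclusive
  edge (16, 6)→(4, 2): d=(-12,-4) inclusive
  edge (4, 2)→(6, 2): d=(2,0) inclusive
    (0,0)@(1, 1): e=[10,0,-2] → ·  [on edge]
    (3,1)@(7, 3): e=[6,0,2] → #  [on edge]
    (4,1)@(9, 3): e=[-2,8,2] → ·
    (3,2)@(7, 5): e=[26,-24,6] → ·
    (6,2)@(13, 5): e=[2,0,6] → #  [on edge]
    (7,2)@(15, 5): e=[-6,8,6] → ·
    (6,3)@(13, 7): e=[22,-24,10] → ·
  covered (2 px):
    · · · · · · · ·
    · · · # · · · ·
    · · · · · · # ·
    · · · · · · · ·
    · · · · · · · ·
    · · · · · · · ·
    · · · · · · · ·
T1:
  2·area = 36
  edge (10, 6)→(4, 10): d=(-6,4) inclusive
  edge (4, 10)→(4, 4): d=(0,-6) inclusive
  edge (4, 4)→(10, 6): d=(6,2) inclusive
    (0,1)@(1, 3): e=[54,-18,0] → ·  [on edge]
    (2,2)@(5, 5): e=[26,6,4] → #
    (3,2)@(7, 5): e=[18,18,0] → #  [on edge]
    (4,2)@(9, 5): e=[10,30,-4] → ·
    (2,3)@(5, 7): e=[14,6,16] → #
    (4,3)@(9, 7): e=[-2,30,8] → ·
    (6,3)@(13, 7): e=[-18,54,0] → ·  [on edge]
    (2,4)@(5, 9): e=[2,6,28] → #
    (3,4)@(7, 9): e=[-6,18,24] → ·
    (2,5)@(5, 11): e=[-10,6,40] → ·
  covered (5 px):
    · · · · · · · ·
    · · · · · · · ·
    · · # # · · · ·
    · · # # · · · ·
    · · # · · · · ·
    · · · · · · · ·
    · · · · · · · ·
T2:
  2·area = 30  (B↔C swapped to make it positive)
  edge (15, 6)→(8, 4): d=(-7,-2) inclusive
  edge (8, 4)→(9, 0): d=(1,-4) inclusive
  edge (9, 0)→(15, 6): d=(6,6) inclusive
    (4,0)@(9, 1): e=[23,1,6] → #
    (5,0)@(11, 1): e=[27,9,-6] → ·
    (4,1)@(9, 3): e=[9,3,18] → #
    (5,1)@(11, 3): e=[13,11,6] → #
    (6,1)@(13, 3): e=[17,19,-6] → ·
    (4,2)@(9, 5): e=[-5,5,30] → ·
    (5,2)@(11, 5): e=[-1,13,18] → ·
    (6,2)@(13, 5): e=[3,21,6] → #
    (7,2)@(15, 5): e=[7,29,-6] → ·
    (6,3)@(13, 7): e=[-11,23,18] → ·
  covered (4 px):
    · · · · # · · ·
    · · · · # # · ·
    · · · · · · # ·
    · · · · · · · ·
    · · · · · · · ·
    · · · · · · · ·
    · · · · · · · ·

Final: "outside"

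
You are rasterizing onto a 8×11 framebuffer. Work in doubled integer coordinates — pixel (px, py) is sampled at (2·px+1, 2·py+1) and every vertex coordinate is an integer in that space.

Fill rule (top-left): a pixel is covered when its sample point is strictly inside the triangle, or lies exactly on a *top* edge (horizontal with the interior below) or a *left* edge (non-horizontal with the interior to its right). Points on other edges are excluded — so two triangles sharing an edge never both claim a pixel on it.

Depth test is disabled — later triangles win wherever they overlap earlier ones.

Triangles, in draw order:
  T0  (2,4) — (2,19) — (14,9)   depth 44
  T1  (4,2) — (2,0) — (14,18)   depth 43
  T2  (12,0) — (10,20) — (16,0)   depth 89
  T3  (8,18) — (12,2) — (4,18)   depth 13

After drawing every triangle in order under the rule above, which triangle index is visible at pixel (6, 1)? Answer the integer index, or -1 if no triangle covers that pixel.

T0:
  2·area = 180  (B↔C swapped to make it positive)
  edge (2, 4)→(14, 9): d=(12,5) right/bottom  bias=-1
  edge (14, 9)→(2, 19): d=(-12,10) right/bottom  bias=-1
  edge (2, 19)→(2, 4): d=(0,-15) top-left  bias=+0
    (1,2)@(3, 5): e=[7,158,15] → #
    (2,2)@(5, 5): e=[-3,138,45] → ·
    (1,3)@(3, 7): e=[31,134,15] → #
    (2,3)@(5, 7): e=[21,114,45] → #
    (3,3)@(7, 7): e=[11,94,75] → #
    (4,3)@(9, 7): e=[1,74,105] → #
    (5,3)@(11, 7): e=[-9,54,135] → ·
    (1,4)@(3, 9): e=[55,110,15] → #
    (5,4)@(11, 9): e=[15,30,135] → #
    (6,4)@(13, 9): e=[5,10,165] → #
    (7,4)@(15, 9): e=[-5,-10,195] → ·
    (1,5)@(3, 11): e=[79,86,15] → #
  covered (23 px):
    · · · · · · · ·
    · · · · · · · ·
    · # · · · · · ·
    · # # # # · · ·
    · # # # # # # ·
    · # # # # # · ·
    · # # # # · · ·
    · # # · · · · ·
    · # · · · · · ·
    · · · · · · · ·
    · · · · · · · ·
T1:
  2·area = 12  (B↔C swapped to make it positive)
  edge (4, 2)→(14, 18): d=(10,16) right/bottom  bias=-1
  edge (14, 18)→(2, 0): d=(-12,-18) top-left  bias=+0
  edge (2, 0)→(4, 2): d=(2,2) right/bottom  bias=-1
    (1,0)@(3, 1): e=[6,6,0] → ·  [on edge]
    (2,1)@(5, 3): e=[-6,18,0] → ·  [on edge]
    (3,2)@(7, 5): e=[-18,30,0] → ·  [on edge]
    (3,3)@(7, 7): e=[2,6,4] → #
    (4,3)@(9, 7): e=[-30,42,0] → ·  [on edge]
    (3,4)@(7, 9): e=[22,-18,8] → ·
    (5,4)@(11, 9): e=[-42,54,0] → ·  [on edge]
    (6,5)@(13, 11): e=[-54,66,0] → ·  [on edge]
    (7,6)@(15, 13): e=[-66,78,0] → ·  [on edge]
  covered (1 px):
    · · · · · · · ·
    · · · · · · · ·
    · · · · · · · ·
    · · · # · · · ·
    · · · · · · · ·
    · · · · · · · ·
    · · · · · · · ·
    · · · · · · · ·
    · · · · · · · ·
    · · · · · · · ·
    · · · · · · · ·
T2:
  2·area = 80  (B↔C swapped to make it positive)
  edge (12, 0)→(16, 0): d=(4,0) top-left  bias=+0
  edge (16, 0)→(10, 20): d=(-6,20) right/bottom  bias=-1
  edge (10, 20)→(12, 0): d=(2,-20) top-left  bias=+0
    (6,0)@(13, 1): e=[4,54,22] → #
    (7,0)@(15, 1): e=[4,14,62] → #
    (6,1)@(13, 3): e=[12,42,26] → #
    (6,2)@(13, 5): e=[20,30,30] → #
    (7,2)@(15, 5): e=[20,-10,70] → ·
    (6,3)@(13, 7): e=[28,18,34] → #
    (7,3)@(15, 7): e=[28,-22,74] → ·
    (6,4)@(13, 9): e=[36,6,38] → #
    (7,4)@(15, 9): e=[36,-34,78] → ·
    (5,5)@(11, 11): e=[44,34,2] → #
    (6,5)@(13, 11): e=[44,-6,42] → ·
    (5,6)@(11, 13): e=[52,22,6] → #
  covered (10 px):
    · · · · · · # #
    · · · · · · # #
    · · · · · · # ·
    · · · · · · # ·
    · · · · · · # ·
    · · · · · # · ·
    · · · · · # · ·
    · · · · · # · ·
    · · · · · · · ·
    · · · · · · · ·
    · · · · · · · ·
T3:
  2·area = 64  (B↔C swapped to make it positive)
  edge (8, 18)→(4, 18): d=(-4,0) right/bottom  bias=-1
  edge (4, 18)→(12, 2): d=(8,-16) top-left  bias=+0
  edge (12, 2)→(8, 18): d=(-4,16) right/bottom  bias=-1
    (5,2)@(11, 5): e=[52,8,4] → #
    (6,2)@(13, 5): e=[52,40,-28] → ·
    (5,3)@(11, 7): e=[44,24,-4] → ·
    (4,4)@(9, 9): e=[36,8,20] → #
    (5,4)@(11, 9): e=[36,40,-12] → ·
    (4,5)@(9, 11): e=[28,24,12] → #
    (5,5)@(11, 11): e=[28,56,-20] → ·
    (3,6)@(7, 13): e=[20,8,36] → #
    (5,6)@(11, 13): e=[20,72,-28] → ·
    (3,7)@(7, 15): e=[12,24,28] → #
    (4,7)@(9, 15): e=[12,56,-4] → ·
    (2,8)@(5, 17): e=[4,8,52] → #
  covered (8 px):
    · · · · · · · ·
    · · · · · · · ·
    · · · · · # · ·
    · · · · · · · ·
    · · · · # · · ·
    · · · · # · · ·
    · · · # # · · ·
    · · · # · · · ·
    · · # # · · · ·
    · · · · · · · ·
    · · · · · · · ·

Z-buffer (winner per pixel, '.' = empty):
  . . . . . . 2 2
  . . . . . . 2 2
  . 0 . . . 3 2 .
  . 0 0 1 0 . 2 .
  . 0 0 0 3 0 2 .
  . 0 0 0 3 2 . .
  . 0 0 3 3 2 . .
  . 0 0 3 . 2 . .
  . 0 3 3 . . . .
  . . . . . . . .
  . . . . . . . .

Result: 2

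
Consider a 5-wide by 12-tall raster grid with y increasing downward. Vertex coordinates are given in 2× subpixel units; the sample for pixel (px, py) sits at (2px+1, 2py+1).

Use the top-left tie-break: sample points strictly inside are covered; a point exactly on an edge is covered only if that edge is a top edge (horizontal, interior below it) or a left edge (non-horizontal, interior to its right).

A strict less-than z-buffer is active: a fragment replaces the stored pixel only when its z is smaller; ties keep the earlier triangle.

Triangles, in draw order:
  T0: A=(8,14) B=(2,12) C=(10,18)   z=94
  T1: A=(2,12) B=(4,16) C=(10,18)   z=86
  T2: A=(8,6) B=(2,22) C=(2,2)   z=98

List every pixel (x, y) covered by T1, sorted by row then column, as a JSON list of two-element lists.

T0:
  2·area = 20  (B↔C swapped to make it positive)
  edge (8, 14)→(10, 18): d=(2,4) right/bottom  bias=-1
  edge (10, 18)→(2, 12): d=(-8,-6) top-left  bias=+0
  edge (2, 12)→(8, 14): d=(6,2) right/bottom  bias=-1
    (2,6)@(5, 13): e=[10,10,0] → ·  [on edge]
    (3,7)@(7, 15): e=[6,6,8] → █
    (4,7)@(9, 15): e=[-2,18,4] → ·
    (3,8)@(7, 17): e=[10,-10,20] → ·
    (4,8)@(9, 17): e=[2,2,16] → █
    (4,9)@(9, 19): e=[6,-14,28] → ·
  covered (2 px):
    · · · · ·
    · · · · ·
    · · · · ·
    · · · · ·
    · · · · ·
    · · · · ·
    · · · · ·
    · · · █ ·
    · · · · █
    · · · · ·
    · · · · ·
    · · · · ·
T1:
  2·area = 20  (B↔C swapped to make it positive)
  edge (2, 12)→(10, 18): d=(8,6) right/bottom  bias=-1
  edge (10, 18)→(4, 16): d=(-6,-2) top-left  bias=+0
  edge (4, 16)→(2, 12): d=(-2,-4) top-left  bias=+0
    (1,6)@(3, 13): e=[2,16,2] → █
    (2,6)@(5, 13): e=[-10,20,10] → ·
    (0,7)@(1, 15): e=[30,0,-10] → ·  [on edge]
    (1,7)@(3, 15): e=[18,4,-2] → ·
    (2,7)@(5, 15): e=[6,8,6] → █
    (3,7)@(7, 15): e=[-6,12,14] → ·
    (2,8)@(5, 17): e=[22,-4,2] → ·
    (3,8)@(7, 17): e=[10,0,10] → █  [on edge]
    (4,8)@(9, 17): e=[-2,4,18] → ·
    (3,9)@(7, 19): e=[26,-12,6] → ·
  covered (3 px):
    · · · · ·
    · · · · ·
    · · · · ·
    · · · · ·
    · · · · ·
    · · · · ·
    · █ · · ·
    · · █ · ·
    · · · █ ·
    · · · · ·
    · · · · ·
    · · · · ·
T2:
  2·area = 120
  edge (8, 6)→(2, 22): d=(-6,16) right/bottom  bias=-1
  edge (2, 22)→(2, 2): d=(0,-20) top-left  bias=+0
  edge (2, 2)→(8, 6): d=(6,4) right/bottom  bias=-1
    (1,1)@(3, 3): e=[98,20,2] → █
    (2,1)@(5, 3): e=[66,60,-6] → ·
    (1,2)@(3, 5): e=[86,20,14] → █
    (2,2)@(5, 5): e=[54,60,6] → █
    (3,2)@(7, 5): e=[22,100,-2] → ·
    (1,3)@(3, 7): e=[74,20,26] → █
    (3,3)@(7, 7): e=[10,100,10] → █
    (4,3)@(9, 7): e=[-22,140,2] → ·
    (1,4)@(3, 9): e=[62,20,38] → █
    (3,4)@(7, 9): e=[-2,100,22] → ·
    (1,5)@(3, 11): e=[50,20,50] → █
    (3,5)@(7, 11): e=[-14,100,34] → ·
  covered (15 px):
    · · · · ·
    · █ · · ·
    · █ █ · ·
    · █ █ █ ·
    · █ █ · ·
    · █ █ · ·
    · █ █ · ·
    · █ · · ·
    · █ · · ·
    · █ · · ·
    · · · · ·
    · · · · ·

Final: [[1,6],[2,7],[3,8]]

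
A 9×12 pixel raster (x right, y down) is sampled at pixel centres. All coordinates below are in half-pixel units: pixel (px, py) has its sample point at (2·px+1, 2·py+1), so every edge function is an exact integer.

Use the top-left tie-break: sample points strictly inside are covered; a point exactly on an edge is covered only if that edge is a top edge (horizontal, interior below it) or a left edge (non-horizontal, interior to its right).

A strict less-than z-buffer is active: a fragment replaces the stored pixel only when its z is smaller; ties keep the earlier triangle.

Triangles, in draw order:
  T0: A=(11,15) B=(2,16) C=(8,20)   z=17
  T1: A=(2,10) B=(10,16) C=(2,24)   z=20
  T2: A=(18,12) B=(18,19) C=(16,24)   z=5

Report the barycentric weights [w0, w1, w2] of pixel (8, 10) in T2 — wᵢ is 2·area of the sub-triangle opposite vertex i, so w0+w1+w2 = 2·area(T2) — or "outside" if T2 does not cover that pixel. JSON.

T0:
  2·area = 42  (B↔C swapped to make it positive)
  edge (11, 15)→(8, 20): d=(-3,5) right/bottom  bias=-1
  edge (8, 20)→(2, 16): d=(-6,-4) top-left  bias=+0
  edge (2, 16)→(11, 15): d=(9,-1) top-left  bias=+0
    (8,2)@(17, 5): e=[0,126,-84] → .  [on edge]
    (5,7)@(11, 15): e=[0,42,0] → .  [on edge]
    (2,8)@(5, 17): e=[24,6,12] → X
    (3,8)@(7, 17): e=[14,14,14] → X
    (4,8)@(9, 17): e=[4,22,16] → X
    (5,8)@(11, 17): e=[-6,30,18] → .
    (2,9)@(5, 19): e=[18,-6,30] → .
    (3,9)@(7, 19): e=[8,2,32] → X
    (4,9)@(9, 19): e=[-2,10,34] → .
    (3,10)@(7, 21): e=[2,-10,50] → .
  covered (4 px):
    . . . . . . . . .
    . . . . . . . . .
    . . . . . . . . .
    . . . . . . . . .
    . . . . . . . . .
    . . . . . . . . .
    . . . . . . . . .
    . . . . . . . . .
    . . X X X . . . .
    . . . X . . . . .
    . . . . . . . . .
    . . . . . . . . .
T1:
  2·area = 112
  edge (2, 10)→(10, 16): d=(8,6) right/bottom  bias=-1
  edge (10, 16)→(2, 24): d=(-8,8) right/bottom  bias=-1
  edge (2, 24)→(2, 10): d=(0,-14) top-left  bias=+0
    (8,4)@(17, 9): e=[-98,0,210] → .  [on edge]
    (1,5)@(3, 11): e=[2,96,14] → X
    (2,5)@(5, 11): e=[-10,80,42] → .
    (7,5)@(15, 11): e=[-70,0,182] → .  [on edge]
    (1,6)@(3, 13): e=[18,80,14] → X
    (2,6)@(5, 13): e=[6,64,42] → X
    (3,6)@(7, 13): e=[-6,48,70] → .
    (6,6)@(13, 13): e=[-42,0,154] → .  [on edge]
    (1,7)@(3, 15): e=[34,64,14] → X
    (3,7)@(7, 15): e=[10,32,70] → X
    (4,7)@(9, 15): e=[-2,16,98] → .
    (5,7)@(11, 15): e=[-14,0,126] → .  [on edge]
    (4,8)@(9, 17): e=[14,0,98] → .  [on edge]
    (3,9)@(7, 19): e=[42,0,70] → .  [on edge]
    (2,10)@(5, 21): e=[70,0,42] → .  [on edge]
    (1,11)@(3, 23): e=[98,0,14] → .  [on edge]
  covered (12 px):
    . . . . . . . . .
    . . . . . . . . .
    . . . . . . . . .
    . . . . . . . . .
    . . . . . . . . .
    . X . . . . . . .
    . X X . . . . . .
    . X X X . . . . .
    . X X X . . . . .
    . X X . . . . . .
    . X . . . . . . .
    . . . . . . . . .
T2:
  2·area = 14
  edge (18, 12)→(18, 19): d=(0,7) right/bottom  bias=-1
  edge (18, 19)→(16, 24): d=(-2,5) right/bottom  bias=-1
  edge (16, 24)→(18, 12): d=(2,-12) top-left  bias=+0
    (8,9)@(17, 19): e=[7,5,2] → X
    (8,10)@(17, 21): e=[7,1,6] → X
    (8,11)@(17, 23): e=[7,-3,10] → .
  covered (2 px):
    . . . . . . . . .
    . . . . . . . . .
    . . . . . . . . .
    . . . . . . . . .
    . . . . . . . . .
    . . . . . . . . .
    . . . . . . . . .
    . . . . . . . . .
    . . . . . . . . .
    . . . . . . . . X
    . . . . . . . . X
    . . . . . . . . .

Final: [1,6,7]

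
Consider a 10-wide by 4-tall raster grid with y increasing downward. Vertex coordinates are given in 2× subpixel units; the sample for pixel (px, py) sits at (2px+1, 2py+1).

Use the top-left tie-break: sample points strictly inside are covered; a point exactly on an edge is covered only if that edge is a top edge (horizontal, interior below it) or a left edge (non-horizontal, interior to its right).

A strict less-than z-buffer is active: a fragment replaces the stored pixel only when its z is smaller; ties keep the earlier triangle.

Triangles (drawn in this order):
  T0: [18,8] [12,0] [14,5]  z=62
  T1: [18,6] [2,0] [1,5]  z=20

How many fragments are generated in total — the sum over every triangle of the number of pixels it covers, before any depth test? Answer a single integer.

T0:
  2·area = 14  (B↔C swapped to make it positive)
  edge (18, 8)→(14, 5): d=(-4,-3) top-left  bias=+0
  edge (14, 5)→(12, 0): d=(-2,-5) top-left  bias=+0
  edge (12, 0)→(18, 8): d=(6,8) right/bottom  bias=-1
    (7,2)@(15, 5): e=[3,5,6] → █
    (8,2)@(17, 5): e=[9,15,-10] → ·
    (7,3)@(15, 7): e=[-5,1,18] → ·
    (8,3)@(17, 7): e=[1,11,2] → █
    (9,3)@(19, 7): e=[7,21,-14] → ·
  covered (2 px):
    · · · · · · · · · ·
    · · · · · · · · · ·
    · · · · · · · █ · ·
    · · · · · · · · █ ·
T1:
  2·area = 86  (B↔C swapped to make it positive)
  edge (18, 6)→(1, 5): d=(-17,-1) top-left  bias=+0
  edge (1, 5)→(2, 0): d=(1,-5) top-left  bias=+0
  edge (2, 0)→(18, 6): d=(16,6) right/bottom  bias=-1
    (1,0)@(3, 1): e=[70,6,10] → █
    (2,0)@(5, 1): e=[72,16,-2] → ·
    (1,1)@(3, 3): e=[36,8,42] → █
    (2,1)@(5, 3): e=[38,18,30] → █
    (3,1)@(7, 3): e=[40,28,18] → █
    (4,1)@(9, 3): e=[42,38,6] → █
    (5,1)@(11, 3): e=[44,48,-6] → ·
    (0,2)@(1, 5): e=[0,0,86] → █  [on edge]
    (5,2)@(11, 5): e=[10,50,26] → █
    (6,2)@(13, 5): e=[12,60,14] → █
    (7,2)@(15, 5): e=[14,70,2] → █
    (8,2)@(17, 5): e=[16,80,-10] → ·
  covered (13 px):
    · █ · · · · · · · ·
    · █ █ █ █ · · · · ·
    █ █ █ █ █ █ █ █ · ·
    · · · · · · · · · ·

Answer: 15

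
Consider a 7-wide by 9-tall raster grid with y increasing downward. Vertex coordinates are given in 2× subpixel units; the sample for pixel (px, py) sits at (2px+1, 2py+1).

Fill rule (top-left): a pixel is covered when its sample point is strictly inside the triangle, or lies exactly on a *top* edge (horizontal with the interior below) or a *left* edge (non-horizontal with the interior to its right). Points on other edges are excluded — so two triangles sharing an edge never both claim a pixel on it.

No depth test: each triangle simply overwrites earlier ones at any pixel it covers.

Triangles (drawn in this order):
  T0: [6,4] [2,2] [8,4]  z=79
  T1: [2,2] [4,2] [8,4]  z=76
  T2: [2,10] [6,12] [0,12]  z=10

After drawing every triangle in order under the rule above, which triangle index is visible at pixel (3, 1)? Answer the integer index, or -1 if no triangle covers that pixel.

T0:
  2·area = 4
  edge (6, 4)→(2, 2): d=(-4,-2) top-left  bias=+0
  edge (2, 2)→(8, 4): d=(6,2) right/bottom  bias=-1
  edge (8, 4)→(6, 4): d=(-2,0) right/bottom  bias=-1
    (2,1)@(5, 3): e=[2,0,2] → .  [on edge]
    (5,2)@(11, 5): e=[6,0,-2] → .  [on edge]
  covered (0 px):
    . . . . . . .
    . . . . . . .
    . . . . . . .
    . . . . . . .
    . . . . . . .
    . . . . . . .
    . . . . . . .
    . . . . . . .
    . . . . . . .
T1:
  2·area = 4
  edge (2, 2)→(4, 2): d=(2,0) top-left  bias=+0
  edge (4, 2)→(8, 4): d=(4,2) right/bottom  bias=-1
  edge (8, 4)→(2, 2): d=(-6,-2) top-left  bias=+0
    (2,1)@(5, 3): e=[2,2,0] → X  [on edge]
    (3,1)@(7, 3): e=[2,-2,4] → .
    (2,2)@(5, 5): e=[6,10,-12] → .
    (5,2)@(11, 5): e=[6,-2,0] → .  [on edge]
  covered (1 px):
    . . . . . . .
    . . X . . . .
    . . . . . . .
    . . . . . . .
    . . . . . . .
    . . . . . . .
    . . . . . . .
    . . . . . . .
    . . . . . . .
T2:
  2·area = 12
  edge (2, 10)→(6, 12): d=(4,2) right/bottom  bias=-1
  edge (6, 12)→(0, 12): d=(-6,0) right/bottom  bias=-1
  edge (0, 12)→(2, 10): d=(2,-2) top-left  bias=+0
    (5,0)@(11, 1): e=[-54,66,0] → .  [on edge]
    (4,1)@(9, 3): e=[-42,54,0] → .  [on edge]
    (3,2)@(7, 5): e=[-30,42,0] → .  [on edge]
    (2,3)@(5, 7): e=[-18,30,0] → .  [on edge]
    (1,4)@(3, 9): e=[-6,18,0] → .  [on edge]
    (0,5)@(1, 11): e=[6,6,0] → X  [on edge]
    (1,5)@(3, 11): e=[2,6,4] → X
    (2,5)@(5, 11): e=[-2,6,8] → .
    (0,6)@(1, 13): e=[14,-6,4] → .
    (1,6)@(3, 13): e=[10,-6,8] → .
  covered (2 px):
    . . . . . . .
    . . . . . . .
    . . . . . . .
    . . . . . . .
    . . . . . . .
    X X . . . . .
    . . . . . . .
    . . . . . . .
    . . . . . . .

Z-buffer (winner per pixel, '.' = empty):
  . . . . . . .
  . . 1 . . . .
  . . . . . . .
  . . . . . . .
  . . . . . . .
  2 2 . . . . .
  . . . . . . .
  . . . . . . .
  . . . . . . .

Final: -1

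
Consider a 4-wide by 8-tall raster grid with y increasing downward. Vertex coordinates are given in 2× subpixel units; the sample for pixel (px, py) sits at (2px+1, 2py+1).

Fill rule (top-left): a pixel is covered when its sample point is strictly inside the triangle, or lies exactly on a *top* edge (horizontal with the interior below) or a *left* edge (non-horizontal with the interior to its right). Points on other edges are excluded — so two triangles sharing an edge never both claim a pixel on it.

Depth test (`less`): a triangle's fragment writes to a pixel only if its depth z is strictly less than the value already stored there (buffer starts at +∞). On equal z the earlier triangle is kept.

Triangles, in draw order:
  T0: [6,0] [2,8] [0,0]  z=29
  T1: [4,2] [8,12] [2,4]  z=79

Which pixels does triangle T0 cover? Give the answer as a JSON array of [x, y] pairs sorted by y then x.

T0:
  2·area = 48
  edge (6, 0)→(2, 8): d=(-4,8) right/bottom  bias=-1
  edge (2, 8)→(0, 0): d=(-2,-8) top-left  bias=+0
  edge (0, 0)→(6, 0): d=(6,0) top-left  bias=+0
    (0,0)@(1, 1): e=[36,6,6] → X
    (1,0)@(3, 1): e=[20,22,6] → X
    (2,0)@(5, 1): e=[4,38,6] → X
    (3,0)@(7, 1): e=[-12,54,6] → .
    (0,1)@(1, 3): e=[28,2,18] → X
    (2,1)@(5, 3): e=[-4,34,18] → .
    (0,2)@(1, 5): e=[20,-2,30] → .
    (1,2)@(3, 5): e=[4,14,30] → X
    (2,2)@(5, 5): e=[-12,30,30] → .
    (1,3)@(3, 7): e=[-4,10,42] → .
  covered (6 px):
    X X X .
    X X . .
    . X . .
    . . . .
    . . . .
    . . . .
    . . . .
    . . . .
T1:
  2·area = 28
  edge (4, 2)→(8, 12): d=(4,10) right/bottom  bias=-1
  edge (8, 12)→(2, 4): d=(-6,-8) top-left  bias=+0
  edge (2, 4)→(4, 2): d=(2,-2) top-left  bias=+0
    (2,0)@(5, 1): e=[-14,42,0] → .  [on edge]
    (1,1)@(3, 3): e=[14,14,0] → X  [on edge]
    (2,1)@(5, 3): e=[-6,30,4] → .
    (0,2)@(1, 5): e=[42,-14,0] → .  [on edge]
    (1,2)@(3, 5): e=[22,2,4] → X
    (2,2)@(5, 5): e=[2,18,8] → X
    (3,2)@(7, 5): e=[-18,34,12] → .
    (1,3)@(3, 7): e=[30,-10,8] → .
    (2,3)@(5, 7): e=[10,6,12] → X
    (3,3)@(7, 7): e=[-10,22,16] → .
    (2,4)@(5, 9): e=[18,-6,16] → .
  covered (4 px):
    . . . .
    . X . .
    . X X .
    . . X .
    . . . .
    . . . .
    . . . .
    . . . .

Result: [[0,0],[1,0],[2,0],[0,1],[1,1],[1,2]]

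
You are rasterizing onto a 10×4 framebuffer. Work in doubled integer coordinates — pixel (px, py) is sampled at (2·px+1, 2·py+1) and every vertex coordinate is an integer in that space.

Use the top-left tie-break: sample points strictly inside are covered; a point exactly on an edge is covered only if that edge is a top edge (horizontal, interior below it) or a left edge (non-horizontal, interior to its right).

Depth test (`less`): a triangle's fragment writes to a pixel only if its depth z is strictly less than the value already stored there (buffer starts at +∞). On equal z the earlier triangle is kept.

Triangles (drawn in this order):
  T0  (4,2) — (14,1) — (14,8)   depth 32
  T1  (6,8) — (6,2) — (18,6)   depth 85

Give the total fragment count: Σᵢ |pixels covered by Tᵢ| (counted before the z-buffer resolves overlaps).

T0:
  2·area = 70
  edge (4, 2)→(14, 1): d=(10,-1) top-left  bias=+0
  edge (14, 1)→(14, 8): d=(0,7) right/bottom  bias=-1
  edge (14, 8)→(4, 2): d=(-10,-6) top-left  bias=+0
    (3,1)@(7, 3): e=[13,49,8] → █
    (4,1)@(9, 3): e=[15,35,20] → █
    (5,1)@(11, 3): e=[17,21,32] → █
    (6,1)@(13, 3): e=[19,7,44] → █
    (7,1)@(15, 3): e=[21,-7,56] → ·
    (3,2)@(7, 5): e=[33,49,-12] → ·
    (4,2)@(9, 5): e=[35,35,0] → █  [on edge]
    (7,2)@(15, 5): e=[41,-7,36] → ·
    (4,3)@(9, 7): e=[55,35,-20] → ·
    (5,3)@(11, 7): e=[57,21,-8] → ·
    (6,3)@(13, 7): e=[59,7,4] → █
    (7,3)@(15, 7): e=[61,-7,16] → ·
  covered (8 px):
    · · · · · · · · · ·
    · · · █ █ █ █ · · ·
    · · · · █ █ █ · · ·
    · · · · · · █ · · ·
T1:
  2·area = 72
  edge (6, 8)→(6, 2): d=(0,-6) top-left  bias=+0
  edge (6, 2)→(18, 6): d=(12,4) right/bottom  bias=-1
  edge (18, 6)→(6, 8): d=(-12,2) right/bottom  bias=-1
    (1,0)@(3, 1): e=[-18,0,90] → ·  [on edge]
    (3,1)@(7, 3): e=[6,8,58] → █
    (4,1)@(9, 3): e=[18,0,54] → ·  [on edge]
    (3,2)@(7, 5): e=[6,32,34] → █
    (4,2)@(9, 5): e=[18,24,30] → █
    (5,2)@(11, 5): e=[30,16,26] → █
    (6,2)@(13, 5): e=[42,8,22] → █
    (7,2)@(15, 5): e=[54,0,18] → ·  [on edge]
    (3,3)@(7, 7): e=[6,56,10] → █
    (6,3)@(13, 7): e=[42,32,-2] → ·
  covered (8 px):
    · · · · · · · · · ·
    · · · █ · · · · · ·
    · · · █ █ █ █ · · ·
    · · · █ █ █ · · · ·

Final: 16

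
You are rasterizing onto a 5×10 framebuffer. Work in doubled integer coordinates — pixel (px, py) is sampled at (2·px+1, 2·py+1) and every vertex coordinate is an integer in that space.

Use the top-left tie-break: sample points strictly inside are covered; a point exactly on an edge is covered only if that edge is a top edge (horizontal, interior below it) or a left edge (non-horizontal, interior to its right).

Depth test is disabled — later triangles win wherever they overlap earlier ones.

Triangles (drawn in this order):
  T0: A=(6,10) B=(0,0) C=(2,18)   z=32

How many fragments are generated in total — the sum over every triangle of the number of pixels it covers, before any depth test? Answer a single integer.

T0:
  2·area = 88  (B↔C swapped to make it positive)
  edge (6, 10)→(2, 18): d=(-4,8) right/bottom  bias=-1
  edge (2, 18)→(0, 0): d=(-2,-18) top-left  bias=+0
  edge (0, 0)→(6, 10): d=(6,10) right/bottom  bias=-1
    (0,1)@(1, 3): e=[68,12,8] → X
    (1,1)@(3, 3): e=[52,48,-12] → .
    (0,2)@(1, 5): e=[60,8,20] → X
    (1,2)@(3, 5): e=[44,44,0] → .  [on edge]
    (0,3)@(1, 7): e=[52,4,32] → X
    (1,3)@(3, 7): e=[36,40,12] → X
    (2,3)@(5, 7): e=[20,76,-8] → .
    (0,4)@(1, 9): e=[44,0,44] → X  [on edge]
    (2,4)@(5, 9): e=[12,72,4] → X
    (3,4)@(7, 9): e=[-4,108,-16] → .
    (0,5)@(1, 11): e=[36,-4,56] → .
    (1,5)@(3, 11): e=[20,32,36] → X
    (4,7)@(9, 15): e=[-44,132,0] → .  [on edge]
  covered (11 px):
    . . . . .
    X . . . .
    X . . . .
    X X . . .
    X X X . .
    . X X . .
    . X . . .
    . X . . .
    . . . . .
    . . . . .

Result: 11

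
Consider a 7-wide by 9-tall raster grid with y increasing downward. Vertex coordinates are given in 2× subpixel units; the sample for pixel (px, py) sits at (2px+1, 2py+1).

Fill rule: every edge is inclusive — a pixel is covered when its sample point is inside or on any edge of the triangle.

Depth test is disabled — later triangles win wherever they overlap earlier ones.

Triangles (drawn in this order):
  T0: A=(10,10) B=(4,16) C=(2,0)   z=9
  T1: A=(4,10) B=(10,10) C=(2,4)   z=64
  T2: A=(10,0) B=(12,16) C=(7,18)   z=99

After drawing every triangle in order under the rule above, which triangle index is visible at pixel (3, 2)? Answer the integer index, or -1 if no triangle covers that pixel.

T0:
  2·area = 108
  edge (10, 10)→(4, 16): d=(-6,6) inclusive
  edge (4, 16)→(2, 0): d=(-2,-16) inclusive
  edge (2, 0)→(10, 10): d=(8,10) inclusive
    (1,1)@(3, 3): e=[84,10,14] → █
    (2,1)@(5, 3): e=[72,42,-6] → ·
    (1,2)@(3, 5): e=[72,6,30] → █
    (2,2)@(5, 5): e=[60,38,10] → █
    (3,2)@(7, 5): e=[48,70,-10] → ·
    (1,3)@(3, 7): e=[60,2,46] → █
    (3,3)@(7, 7): e=[36,66,6] → █
    (4,3)@(9, 7): e=[24,98,-14] → ·
    (6,3)@(13, 7): e=[0,162,-54] → ·  [on edge]
    (1,4)@(3, 9): e=[48,-2,62] → ·
    (2,4)@(5, 9): e=[36,30,42] → █
    (4,4)@(9, 9): e=[12,94,2] → █
    (5,4)@(11, 9): e=[0,126,-18] → ·  [on edge]
    (4,5)@(9, 11): e=[0,90,18] → █  [on edge]
    (3,6)@(7, 13): e=[0,54,54] → █  [on edge]
    (2,7)@(5, 15): e=[0,18,90] → █  [on edge]
    (1,8)@(3, 17): e=[0,-18,126] → ·  [on edge]
  covered (15 px):
    · · · · · · ·
    · █ · · · · ·
    · █ █ · · · ·
    · █ █ █ · · ·
    · · █ █ █ · ·
    · · █ █ █ · ·
    · · █ █ · · ·
    · · █ · · · ·
    · · · · · · ·
T1:
  2·area = 36  (B↔C swapped to make it positive)
  edge (4, 10)→(2, 4): d=(-2,-6) inclusive
  edge (2, 4)→(10, 10): d=(8,6) inclusive
  edge (10, 10)→(4, 10): d=(-6,0) inclusive
    (0,0)@(1, 1): e=[0,-18,54] → ·  [on edge]
    (1,2)@(3, 5): e=[4,2,30] → █
    (2,2)@(5, 5): e=[16,-10,30] → ·
    (1,3)@(3, 7): e=[0,18,18] → █  [on edge]
    (2,3)@(5, 7): e=[12,6,18] → █
    (3,3)@(7, 7): e=[24,-6,18] → ·
    (1,4)@(3, 9): e=[-4,34,6] → ·
    (2,4)@(5, 9): e=[8,22,6] → █
    (3,4)@(7, 9): e=[20,10,6] → █
    (4,4)@(9, 9): e=[32,-2,6] → ·
    (2,5)@(5, 11): e=[4,38,-6] → ·
    (3,5)@(7, 11): e=[16,26,-6] → ·
    (2,6)@(5, 13): e=[0,54,-18] → ·  [on edge]
  covered (5 px):
    · · · · · · ·
    · · · · · · ·
    · █ · · · · ·
    · █ █ · · · ·
    · · █ █ · · ·
    · · · · · · ·
    · · · · · · ·
    · · · · · · ·
    · · · · · · ·
T2:
  2·area = 84
  edge (10, 0)→(12, 16): d=(2,16) inclusive
  edge (12, 16)→(7, 18): d=(-5,2) inclusive
  edge (7, 18)→(10, 0): d=(3,-18) inclusive
    (4,3)@(9, 7): e=[30,51,3] → █
    (5,3)@(11, 7): e=[-2,47,39] → ·
    (4,4)@(9, 9): e=[34,41,9] → █
    (5,4)@(11, 9): e=[2,37,45] → █
    (6,4)@(13, 9): e=[-30,33,81] → ·
    (4,5)@(9, 11): e=[38,31,15] → █
    (6,5)@(13, 11): e=[-26,23,87] → ·
    (4,6)@(9, 13): e=[42,21,21] → █
    (6,6)@(13, 13): e=[-22,13,93] → ·
    (4,7)@(9, 15): e=[46,11,27] → █
    (6,7)@(13, 15): e=[-18,3,99] → ·
    (4,8)@(9, 17): e=[50,1,33] → █
  covered (10 px):
    · · · · · · ·
    · · · · · · ·
    · · · · · · ·
    · · · · █ · ·
    · · · · █ █ ·
    · · · · █ █ ·
    · · · · █ █ ·
    · · · · █ █ ·
    · · · · █ · ·

Z-buffer (winner per pixel, '.' = empty):
  . . . . . . .
  . 0 . . . . .
  . 1 0 . . . .
  . 1 1 0 2 . .
  . . 1 1 2 2 .
  . . 0 0 2 2 .
  . . 0 0 2 2 .
  . . 0 . 2 2 .
  . . . . 2 . .

Result: -1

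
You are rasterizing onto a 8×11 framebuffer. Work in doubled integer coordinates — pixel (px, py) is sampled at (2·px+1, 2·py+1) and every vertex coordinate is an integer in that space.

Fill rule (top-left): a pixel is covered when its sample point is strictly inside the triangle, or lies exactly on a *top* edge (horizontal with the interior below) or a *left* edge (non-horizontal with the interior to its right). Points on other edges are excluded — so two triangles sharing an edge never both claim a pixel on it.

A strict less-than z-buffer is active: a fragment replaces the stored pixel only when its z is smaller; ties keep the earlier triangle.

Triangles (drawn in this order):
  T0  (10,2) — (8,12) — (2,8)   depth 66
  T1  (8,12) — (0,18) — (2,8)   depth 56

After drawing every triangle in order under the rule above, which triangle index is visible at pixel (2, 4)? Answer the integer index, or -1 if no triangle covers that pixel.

T0:
  2·area = 68
  edge (10, 2)→(8, 12): d=(-2,10) right/bottom  bias=-1
  edge (8, 12)→(2, 8): d=(-6,-4) top-left  bias=+0
  edge (2, 8)→(10, 2): d=(8,-6) top-left  bias=+0
    (4,1)@(9, 3): e=[8,58,2] → X
    (5,1)@(11, 3): e=[-12,66,14] → .
    (3,2)@(7, 5): e=[24,38,6] → X
    (5,2)@(11, 5): e=[-16,54,30] → .
    (2,3)@(5, 7): e=[40,18,10] → X
    (4,3)@(9, 7): e=[0,34,34] → .  [on edge]
    (2,4)@(5, 9): e=[36,6,26] → X
    (4,4)@(9, 9): e=[-4,22,50] → .
    (2,5)@(5, 11): e=[32,-6,42] → .
    (3,5)@(7, 11): e=[12,2,54] → X
    (4,5)@(9, 11): e=[-8,10,66] → .
    (3,6)@(7, 13): e=[8,-10,70] → .
    (3,8)@(7, 17): e=[0,-34,102] → .  [on edge]
  covered (8 px):
    . . . . . . . .
    . . . . X . . .
    . . . X X . . .
    . . X X . . . .
    . . X X . . . .
    . . . X . . . .
    . . . . . . . .
    . . . . . . . .
    . . . . . . . .
    . . . . . . . .
    . . . . . . . .
T1:
  2·area = 68
  edge (8, 12)→(0, 18): d=(-8,6) right/bottom  bias=-1
  edge (0, 18)→(2, 8): d=(2,-10) top-left  bias=+0
  edge (2, 8)→(8, 12): d=(6,4) right/bottom  bias=-1
    (1,1)@(3, 3): e=[102,0,-34] → .  [on edge]
    (1,4)@(3, 9): e=[54,12,2] → X
    (2,4)@(5, 9): e=[42,32,-6] → .
    (1,5)@(3, 11): e=[38,16,14] → X
    (2,5)@(5, 11): e=[26,36,6] → X
    (3,5)@(7, 11): e=[14,56,-2] → .
    (0,6)@(1, 13): e=[34,0,34] → X  [on edge]
    (3,6)@(7, 13): e=[-2,60,10] → .
    (0,7)@(1, 15): e=[18,4,46] → X
    (2,7)@(5, 15): e=[-6,44,30] → .
    (0,8)@(1, 17): e=[2,8,58] → X
    (1,8)@(3, 17): e=[-10,28,50] → .
  covered (9 px):
    . . . . . . . .
    . . . . . . . .
    . . . . . . . .
    . . . . . . . .
    . X . . . . . .
    . X X . . . . .
    X X X . . . . .
    X X . . . . . .
    X . . . . . . .
    . . . . . . . .
    . . . . . . . .

Z-buffer (winner per pixel, '.' = empty):
  . . . . . . . .
  . . . . 0 . . .
  . . . 0 0 . . .
  . . 0 0 . . . .
  . 1 0 0 . . . .
  . 1 1 0 . . . .
  1 1 1 . . . . .
  1 1 . . . . . .
  1 . . . . . . .
  . . . . . . . .
  . . . . . . . .

Answer: 0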